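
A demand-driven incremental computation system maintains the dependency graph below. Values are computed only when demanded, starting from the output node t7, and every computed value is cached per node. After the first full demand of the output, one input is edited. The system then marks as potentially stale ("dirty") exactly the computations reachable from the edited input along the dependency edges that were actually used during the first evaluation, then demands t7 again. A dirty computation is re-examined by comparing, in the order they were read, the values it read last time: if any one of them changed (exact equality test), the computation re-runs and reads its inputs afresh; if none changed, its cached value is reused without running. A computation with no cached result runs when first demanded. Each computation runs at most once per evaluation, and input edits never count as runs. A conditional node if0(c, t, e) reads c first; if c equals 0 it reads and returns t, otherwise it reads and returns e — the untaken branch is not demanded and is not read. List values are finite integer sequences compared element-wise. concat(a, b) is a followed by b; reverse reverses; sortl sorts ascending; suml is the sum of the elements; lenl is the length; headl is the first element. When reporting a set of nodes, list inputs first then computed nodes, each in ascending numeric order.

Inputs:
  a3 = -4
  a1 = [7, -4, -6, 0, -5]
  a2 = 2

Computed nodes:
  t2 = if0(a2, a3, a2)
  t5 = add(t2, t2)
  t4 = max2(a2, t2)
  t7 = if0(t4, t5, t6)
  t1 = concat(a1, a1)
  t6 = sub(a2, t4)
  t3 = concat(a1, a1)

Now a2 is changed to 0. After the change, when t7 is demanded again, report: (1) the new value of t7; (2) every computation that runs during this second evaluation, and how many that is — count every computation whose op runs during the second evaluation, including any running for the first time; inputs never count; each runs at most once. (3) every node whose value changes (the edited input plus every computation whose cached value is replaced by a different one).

New value of t7: -8.
Computations that run: t2, t4, t5, t7 — 4 in total.
Values that change: a2, t2, t4, t7.
Key observation: a condition flipped, so demand moved to the other branch — t6 is never re-examined.

First evaluation (everything demanded from the output):
  t2 = if0(a2=2 -> else branch a2) = 2
  t4 = max2(2, 2) = 2
  t6 = sub(2, 2) = 0
  t7 = if0(t4=2 -> else branch t6) = 0

Propagation after the edit:
  t2: runs — a2 2->0; a2 2->0; result -4.
  t4: runs — a2 2->0; t2 2->-4; result 0.
  t5: demanded for the first time — runs, produces -8.
  t6: marked dirty but never re-examined — demand shifted away from it.
  t7: runs — t4 2->0; result -8.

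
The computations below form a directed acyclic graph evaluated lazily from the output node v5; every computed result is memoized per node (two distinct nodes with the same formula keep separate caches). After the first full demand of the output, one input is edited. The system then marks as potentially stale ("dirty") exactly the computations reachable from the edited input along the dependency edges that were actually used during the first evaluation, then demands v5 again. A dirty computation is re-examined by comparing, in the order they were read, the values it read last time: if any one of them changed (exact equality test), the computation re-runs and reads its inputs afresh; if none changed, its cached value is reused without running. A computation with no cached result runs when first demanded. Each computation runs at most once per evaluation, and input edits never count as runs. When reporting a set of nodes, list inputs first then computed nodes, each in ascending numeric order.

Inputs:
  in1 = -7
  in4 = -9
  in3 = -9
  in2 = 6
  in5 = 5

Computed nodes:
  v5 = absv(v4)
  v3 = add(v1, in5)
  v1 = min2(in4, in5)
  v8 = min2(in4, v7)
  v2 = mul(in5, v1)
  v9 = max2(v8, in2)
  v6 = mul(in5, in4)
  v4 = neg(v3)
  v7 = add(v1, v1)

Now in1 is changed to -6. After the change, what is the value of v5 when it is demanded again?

Demanding v5 again yields 4.
Note the shortcut — nothing in the graph depends on in1 at all, so no recomputation happens.

First demand of the output computes:
  v1 = min2(-9, 5) = -9
  v3 = add(-9, 5) = -4
  v4 = neg(-4) = 4
  v5 = absv(4) = 4

After the edit, cleaning proceeds:
  no node depends on in1 at all; the second demand re-runs nothing.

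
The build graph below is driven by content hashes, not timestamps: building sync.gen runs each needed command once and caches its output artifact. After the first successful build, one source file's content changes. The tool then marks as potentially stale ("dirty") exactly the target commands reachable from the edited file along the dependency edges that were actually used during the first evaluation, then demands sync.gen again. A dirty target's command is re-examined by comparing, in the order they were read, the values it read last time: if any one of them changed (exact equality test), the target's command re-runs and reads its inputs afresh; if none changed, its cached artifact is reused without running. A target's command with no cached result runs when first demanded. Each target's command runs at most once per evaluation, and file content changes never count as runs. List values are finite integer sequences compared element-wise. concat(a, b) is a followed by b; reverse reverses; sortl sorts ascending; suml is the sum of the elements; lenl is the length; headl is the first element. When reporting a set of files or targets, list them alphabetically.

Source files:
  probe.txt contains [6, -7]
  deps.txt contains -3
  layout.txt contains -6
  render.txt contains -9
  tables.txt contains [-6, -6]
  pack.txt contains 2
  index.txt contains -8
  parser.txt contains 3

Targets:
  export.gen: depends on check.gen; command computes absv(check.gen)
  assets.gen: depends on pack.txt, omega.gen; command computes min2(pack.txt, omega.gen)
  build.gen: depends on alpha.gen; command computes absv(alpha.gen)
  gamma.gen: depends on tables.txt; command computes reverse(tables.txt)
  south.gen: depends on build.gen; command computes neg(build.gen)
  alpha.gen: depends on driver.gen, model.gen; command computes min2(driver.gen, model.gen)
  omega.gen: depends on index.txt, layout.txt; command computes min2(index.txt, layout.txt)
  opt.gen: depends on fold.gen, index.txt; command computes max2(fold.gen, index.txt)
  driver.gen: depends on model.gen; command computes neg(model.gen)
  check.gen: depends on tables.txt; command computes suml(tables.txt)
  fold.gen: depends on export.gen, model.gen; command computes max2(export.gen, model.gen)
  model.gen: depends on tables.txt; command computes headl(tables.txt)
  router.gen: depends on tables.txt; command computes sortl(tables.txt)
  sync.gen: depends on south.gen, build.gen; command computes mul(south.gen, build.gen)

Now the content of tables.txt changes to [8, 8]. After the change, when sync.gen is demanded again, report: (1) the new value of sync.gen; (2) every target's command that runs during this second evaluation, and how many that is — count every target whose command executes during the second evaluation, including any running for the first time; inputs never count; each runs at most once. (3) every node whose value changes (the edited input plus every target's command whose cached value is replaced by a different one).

Initial pass — values computed on the first demand:
  model.gen = headl([-6, -6]) = -6
  driver.gen = neg(-6) = 6
  alpha.gen = min2(6, -6) = -6
  build.gen = absv(-6) = 6
  south.gen = neg(6) = -6
  sync.gen = mul(-6, 6) = -36

Second demand — change propagation:
  model.gen: re-runs because tables.txt [-6, -6]->[8, 8]; new result 8.
  driver.gen: re-runs because model.gen -6->8; new result -8.
  alpha.gen: re-runs because driver.gen 6->-8; model.gen -6->8; new result -8.
  build.gen: re-runs because alpha.gen -6->-8; new result 8.
  south.gen: re-runs because build.gen 6->8; new result -8.
  sync.gen: re-runs because south.gen -6->-8; build.gen 6->8; new result -64.

sync.gen now evaluates to -64.
Run set: alpha.gen, build.gen, driver.gen, model.gen, south.gen, sync.gen (6 run).
Changed values: alpha.gen, build.gen, driver.gen, model.gen, south.gen, sync.gen, tables.txt.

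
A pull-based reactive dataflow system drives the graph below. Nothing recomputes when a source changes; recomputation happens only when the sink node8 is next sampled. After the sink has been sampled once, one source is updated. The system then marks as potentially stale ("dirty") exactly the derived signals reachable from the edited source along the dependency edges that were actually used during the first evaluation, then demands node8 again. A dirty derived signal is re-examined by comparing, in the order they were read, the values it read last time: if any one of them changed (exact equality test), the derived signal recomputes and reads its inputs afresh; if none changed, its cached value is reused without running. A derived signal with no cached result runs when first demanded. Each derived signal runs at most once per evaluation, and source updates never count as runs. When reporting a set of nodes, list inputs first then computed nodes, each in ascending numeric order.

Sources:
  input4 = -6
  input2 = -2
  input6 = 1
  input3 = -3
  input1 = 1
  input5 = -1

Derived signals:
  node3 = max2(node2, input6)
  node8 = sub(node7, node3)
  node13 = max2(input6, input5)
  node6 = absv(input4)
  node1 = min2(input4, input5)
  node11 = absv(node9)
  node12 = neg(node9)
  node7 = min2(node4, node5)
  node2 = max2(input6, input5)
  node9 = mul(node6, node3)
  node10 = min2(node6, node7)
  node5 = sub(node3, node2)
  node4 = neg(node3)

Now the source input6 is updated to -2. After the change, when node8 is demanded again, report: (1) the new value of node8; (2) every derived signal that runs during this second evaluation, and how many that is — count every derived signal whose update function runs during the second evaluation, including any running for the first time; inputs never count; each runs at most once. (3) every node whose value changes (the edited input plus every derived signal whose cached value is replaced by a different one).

First evaluation (everything demanded from the output):
  node2 = max2(1, -1) = 1
  node3 = max2(1, 1) = 1
  node4 = neg(1) = -1
  node5 = sub(1, 1) = 0
  node7 = min2(-1, 0) = -1
  node8 = sub(-1, 1) = -2

Propagation after the edit:
  node2: runs — input6 1->-2; result -1.
  node3: runs — node2 1->-1; input6 1->-2; result -1.
  node4: runs — node3 1->-1; result 1.
  node5: runs — node3 1->-1; node2 1->-1; result 0 (same value as before).
  node7: runs — node4 -1->1; result 0.
  node8: runs — node7 -1->0; node3 1->-1; result 1.

New value of node8: 1.
Derived signals that run: node2, node3, node4, node5, node7, node8 — 6 in total.
Values that change: input6, node2, node3, node4, node7, node8.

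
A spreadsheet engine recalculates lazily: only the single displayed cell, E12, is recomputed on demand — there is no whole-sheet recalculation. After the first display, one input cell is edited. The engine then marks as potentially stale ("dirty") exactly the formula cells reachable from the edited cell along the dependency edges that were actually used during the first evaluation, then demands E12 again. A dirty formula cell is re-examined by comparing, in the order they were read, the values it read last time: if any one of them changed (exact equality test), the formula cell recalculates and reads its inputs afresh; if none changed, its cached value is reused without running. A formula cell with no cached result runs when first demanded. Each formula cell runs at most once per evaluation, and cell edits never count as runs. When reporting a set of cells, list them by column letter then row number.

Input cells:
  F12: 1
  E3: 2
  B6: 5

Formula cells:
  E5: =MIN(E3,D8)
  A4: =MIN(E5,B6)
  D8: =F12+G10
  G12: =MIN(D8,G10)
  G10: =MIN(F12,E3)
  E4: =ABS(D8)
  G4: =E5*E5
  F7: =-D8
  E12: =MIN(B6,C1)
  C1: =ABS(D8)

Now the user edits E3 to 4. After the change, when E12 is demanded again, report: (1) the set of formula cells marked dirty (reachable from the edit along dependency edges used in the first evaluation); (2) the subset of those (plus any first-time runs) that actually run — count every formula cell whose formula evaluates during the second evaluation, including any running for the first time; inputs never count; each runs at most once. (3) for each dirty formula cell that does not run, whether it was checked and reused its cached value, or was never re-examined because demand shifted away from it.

Marked dirty: C1, D8, E12, G10.
Formula cells that run: G10 — 1 in total.
Checked but reused from cache: C1, D8, E12.
Key observation: the change is absorbed at G10 — it re-runs but produces the same value, and the output's value is unchanged.

First evaluation (everything demanded from the output):
  G10 = MIN(1, 2) = 1
  D8 = 1 + 1 = 2
  C1 = ABS(2) = 2
  E12 = MIN(5, 2) = 2

Propagation after the edit:
  G10: runs — E3 2->4; result 1 (same value as before).
  D8: checked — values it read are unchanged (F12 unchanged, G10 unchanged); reused cached 2 without running.
  C1: checked — values it read are unchanged (D8 unchanged); reused cached 2 without running.
  E12: checked — values it read are unchanged (B6 unchanged, C1 unchanged); reused cached 2 without running.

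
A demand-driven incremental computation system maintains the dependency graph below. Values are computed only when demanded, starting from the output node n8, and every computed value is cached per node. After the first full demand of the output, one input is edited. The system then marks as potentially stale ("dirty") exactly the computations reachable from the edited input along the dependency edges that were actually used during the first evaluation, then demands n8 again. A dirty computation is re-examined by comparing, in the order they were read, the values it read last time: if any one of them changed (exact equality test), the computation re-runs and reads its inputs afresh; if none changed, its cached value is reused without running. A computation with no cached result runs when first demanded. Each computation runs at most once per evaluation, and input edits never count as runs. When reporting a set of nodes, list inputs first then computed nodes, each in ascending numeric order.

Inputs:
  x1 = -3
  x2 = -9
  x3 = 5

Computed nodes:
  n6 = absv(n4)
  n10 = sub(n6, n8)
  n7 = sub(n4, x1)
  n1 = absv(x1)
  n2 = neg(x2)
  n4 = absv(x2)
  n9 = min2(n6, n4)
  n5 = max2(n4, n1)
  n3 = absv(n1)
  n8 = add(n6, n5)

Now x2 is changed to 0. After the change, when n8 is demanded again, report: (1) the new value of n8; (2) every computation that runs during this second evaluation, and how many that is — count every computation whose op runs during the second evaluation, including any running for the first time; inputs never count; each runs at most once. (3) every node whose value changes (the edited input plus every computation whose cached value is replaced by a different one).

New value of n8: 3.
Computations that run: n4, n5, n6, n8 — 4 in total.
Values that change: x2, n4, n5, n6, n8.

First evaluation (everything demanded from the output):
  n1 = absv(-3) = 3
  n4 = absv(-9) = 9
  n5 = max2(9, 3) = 9
  n6 = absv(9) = 9
  n8 = add(9, 9) = 18

Propagation after the edit:
  n4: runs — x2 -9->0; result 0.
  n5: runs — n4 9->0; result 3.
  n6: runs — n4 9->0; result 0.
  n8: runs — n6 9->0; n5 9->3; result 3.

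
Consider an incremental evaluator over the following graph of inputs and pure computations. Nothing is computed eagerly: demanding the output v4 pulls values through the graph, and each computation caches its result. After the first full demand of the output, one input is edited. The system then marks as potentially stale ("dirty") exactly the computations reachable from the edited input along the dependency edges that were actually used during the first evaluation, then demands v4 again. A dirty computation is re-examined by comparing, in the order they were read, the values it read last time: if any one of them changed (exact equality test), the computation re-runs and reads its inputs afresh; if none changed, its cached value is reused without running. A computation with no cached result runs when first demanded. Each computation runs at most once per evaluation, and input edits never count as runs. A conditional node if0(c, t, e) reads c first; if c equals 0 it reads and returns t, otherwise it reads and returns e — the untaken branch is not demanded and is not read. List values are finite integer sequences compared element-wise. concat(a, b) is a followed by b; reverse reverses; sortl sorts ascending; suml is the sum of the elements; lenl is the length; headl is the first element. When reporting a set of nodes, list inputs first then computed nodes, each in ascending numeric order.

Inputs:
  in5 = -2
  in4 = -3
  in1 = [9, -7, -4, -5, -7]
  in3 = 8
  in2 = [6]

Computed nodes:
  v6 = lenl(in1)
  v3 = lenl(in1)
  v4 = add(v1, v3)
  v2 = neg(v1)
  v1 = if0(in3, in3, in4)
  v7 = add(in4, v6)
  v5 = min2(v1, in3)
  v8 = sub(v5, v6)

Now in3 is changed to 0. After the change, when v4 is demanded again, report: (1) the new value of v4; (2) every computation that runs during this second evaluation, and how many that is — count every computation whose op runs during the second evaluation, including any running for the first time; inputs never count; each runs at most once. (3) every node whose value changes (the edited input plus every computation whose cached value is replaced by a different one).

Initial pass — values computed on the first demand:
  v1 = if0(in3=8 -> else branch in4) = -3
  v3 = lenl([9, -7, -4, -5, -7]) = 5
  v4 = add(-3, 5) = 2

Second demand — change propagation:
  v1: re-runs because in3 8->0; new result 0.
  v4: re-runs because v1 -3->0; new result 5.

v4 now evaluates to 5.
Run set: v1, v4 (2 run).
Changed values: in3, v1, v4.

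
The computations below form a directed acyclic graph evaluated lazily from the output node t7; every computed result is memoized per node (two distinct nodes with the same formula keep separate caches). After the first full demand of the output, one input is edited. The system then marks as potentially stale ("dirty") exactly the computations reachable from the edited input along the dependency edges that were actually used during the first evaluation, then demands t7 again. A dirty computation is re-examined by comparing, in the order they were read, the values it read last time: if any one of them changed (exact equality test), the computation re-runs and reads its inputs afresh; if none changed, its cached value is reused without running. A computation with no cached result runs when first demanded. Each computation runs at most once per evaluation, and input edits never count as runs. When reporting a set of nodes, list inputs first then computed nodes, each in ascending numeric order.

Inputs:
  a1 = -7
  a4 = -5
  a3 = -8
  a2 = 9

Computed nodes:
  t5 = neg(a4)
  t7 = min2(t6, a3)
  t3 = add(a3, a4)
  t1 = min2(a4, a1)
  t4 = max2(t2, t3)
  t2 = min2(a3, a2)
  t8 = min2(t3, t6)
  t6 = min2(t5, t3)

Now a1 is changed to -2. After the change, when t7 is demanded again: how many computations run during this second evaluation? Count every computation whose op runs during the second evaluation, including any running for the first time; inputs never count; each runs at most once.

First demand of the output computes:
  t3 = add(-8, -5) = -13
  t5 = neg(-5) = 5
  t6 = min2(5, -13) = -13
  t7 = min2(-13, -8) = -13

After the edit, cleaning proceeds:
  a1 only reaches undemanded nodes; the second demand re-runs nothing.

Note the shortcut — a1 feeds only undemanded nodes, so no recomputation happens.

0 computations run: none.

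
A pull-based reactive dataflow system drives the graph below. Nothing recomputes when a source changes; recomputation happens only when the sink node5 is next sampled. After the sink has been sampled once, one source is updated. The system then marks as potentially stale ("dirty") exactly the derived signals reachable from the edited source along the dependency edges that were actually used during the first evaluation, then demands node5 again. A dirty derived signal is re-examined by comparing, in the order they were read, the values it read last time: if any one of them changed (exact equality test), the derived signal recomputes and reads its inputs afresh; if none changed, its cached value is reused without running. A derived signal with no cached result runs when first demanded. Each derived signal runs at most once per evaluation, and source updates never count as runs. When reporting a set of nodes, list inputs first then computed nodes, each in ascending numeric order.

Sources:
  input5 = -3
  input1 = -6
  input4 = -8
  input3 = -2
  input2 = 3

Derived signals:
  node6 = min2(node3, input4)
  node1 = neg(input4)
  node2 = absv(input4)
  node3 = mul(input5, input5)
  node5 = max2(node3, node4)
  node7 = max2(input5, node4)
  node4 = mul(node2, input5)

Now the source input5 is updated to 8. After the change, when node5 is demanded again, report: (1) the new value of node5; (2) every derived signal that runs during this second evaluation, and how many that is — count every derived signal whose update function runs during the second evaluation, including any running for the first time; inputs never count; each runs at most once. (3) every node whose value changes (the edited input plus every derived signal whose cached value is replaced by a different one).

New value of node5: 64.
Derived signals that run: node3, node4, node5 — 3 in total.
Values that change: input5, node3, node4, node5.

First evaluation (everything demanded from the output):
  node2 = absv(-8) = 8
  node3 = mul(-3, -3) = 9
  node4 = mul(8, -3) = -24
  node5 = max2(9, -24) = 9

Propagation after the edit:
  node3: runs — input5 -3->8; input5 -3->8; result 64.
  node4: runs — input5 -3->8; result 64.
  node5: runs — node3 9->64; node4 -24->64; result 64.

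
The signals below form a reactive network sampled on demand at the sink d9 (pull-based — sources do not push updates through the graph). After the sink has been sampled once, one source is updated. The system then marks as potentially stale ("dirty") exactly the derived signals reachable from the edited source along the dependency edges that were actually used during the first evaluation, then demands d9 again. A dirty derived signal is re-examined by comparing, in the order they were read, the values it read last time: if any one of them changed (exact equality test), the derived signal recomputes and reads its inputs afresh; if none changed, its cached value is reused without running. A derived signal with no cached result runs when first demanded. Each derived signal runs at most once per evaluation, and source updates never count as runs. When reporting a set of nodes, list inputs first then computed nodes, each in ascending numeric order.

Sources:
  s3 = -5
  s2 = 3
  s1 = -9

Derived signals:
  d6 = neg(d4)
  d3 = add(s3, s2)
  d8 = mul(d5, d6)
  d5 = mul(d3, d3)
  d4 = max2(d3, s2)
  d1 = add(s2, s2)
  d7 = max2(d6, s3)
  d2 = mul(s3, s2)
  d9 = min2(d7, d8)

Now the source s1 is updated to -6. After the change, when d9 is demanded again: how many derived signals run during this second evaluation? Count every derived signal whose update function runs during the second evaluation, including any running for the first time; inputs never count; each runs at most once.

Initial pass — values computed on the first demand:
  d3 = add(-5, 3) = -2
  d4 = max2(-2, 3) = 3
  d5 = mul(-2, -2) = 4
  d6 = neg(3) = -3
  d7 = max2(-3, -5) = -3
  d8 = mul(4, -3) = -12
  d9 = min2(-3, -12) = -12

Second demand — change propagation:
  no demanded computation ever read s1, so the edit dirties nothing and nothing runs.

The important point: nothing the output needs ever reads s1, so the edit is invisible to it.

Run set: none (0 run).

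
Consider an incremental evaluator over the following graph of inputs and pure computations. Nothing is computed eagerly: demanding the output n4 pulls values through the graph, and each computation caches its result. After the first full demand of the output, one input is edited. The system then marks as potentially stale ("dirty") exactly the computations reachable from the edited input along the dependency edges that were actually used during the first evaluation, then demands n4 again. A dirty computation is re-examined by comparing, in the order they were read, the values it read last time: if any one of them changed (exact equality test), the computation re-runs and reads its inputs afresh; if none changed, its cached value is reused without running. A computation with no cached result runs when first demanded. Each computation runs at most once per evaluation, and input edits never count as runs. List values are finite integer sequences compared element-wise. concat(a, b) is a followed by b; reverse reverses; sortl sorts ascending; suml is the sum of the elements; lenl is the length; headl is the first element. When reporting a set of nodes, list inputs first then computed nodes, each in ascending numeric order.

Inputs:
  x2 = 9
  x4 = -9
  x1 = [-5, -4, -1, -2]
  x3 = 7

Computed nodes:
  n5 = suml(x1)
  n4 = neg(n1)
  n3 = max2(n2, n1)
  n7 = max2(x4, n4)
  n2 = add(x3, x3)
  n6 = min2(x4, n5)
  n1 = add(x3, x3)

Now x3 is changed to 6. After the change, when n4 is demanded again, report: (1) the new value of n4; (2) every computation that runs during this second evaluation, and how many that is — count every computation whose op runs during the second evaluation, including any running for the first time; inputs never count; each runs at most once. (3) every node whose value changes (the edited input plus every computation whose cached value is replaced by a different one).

n4 now evaluates to -12.
Run set: n1, n4 (2 run).
Changed values: x3, n1, n4.

Initial pass — values computed on the first demand:
  n1 = add(7, 7) = 14
  n4 = neg(14) = -14

Second demand — change propagation:
  n1: re-runs because x3 7->6; x3 7->6; new result 12.
  n4: re-runs because n1 14->12; new result -12.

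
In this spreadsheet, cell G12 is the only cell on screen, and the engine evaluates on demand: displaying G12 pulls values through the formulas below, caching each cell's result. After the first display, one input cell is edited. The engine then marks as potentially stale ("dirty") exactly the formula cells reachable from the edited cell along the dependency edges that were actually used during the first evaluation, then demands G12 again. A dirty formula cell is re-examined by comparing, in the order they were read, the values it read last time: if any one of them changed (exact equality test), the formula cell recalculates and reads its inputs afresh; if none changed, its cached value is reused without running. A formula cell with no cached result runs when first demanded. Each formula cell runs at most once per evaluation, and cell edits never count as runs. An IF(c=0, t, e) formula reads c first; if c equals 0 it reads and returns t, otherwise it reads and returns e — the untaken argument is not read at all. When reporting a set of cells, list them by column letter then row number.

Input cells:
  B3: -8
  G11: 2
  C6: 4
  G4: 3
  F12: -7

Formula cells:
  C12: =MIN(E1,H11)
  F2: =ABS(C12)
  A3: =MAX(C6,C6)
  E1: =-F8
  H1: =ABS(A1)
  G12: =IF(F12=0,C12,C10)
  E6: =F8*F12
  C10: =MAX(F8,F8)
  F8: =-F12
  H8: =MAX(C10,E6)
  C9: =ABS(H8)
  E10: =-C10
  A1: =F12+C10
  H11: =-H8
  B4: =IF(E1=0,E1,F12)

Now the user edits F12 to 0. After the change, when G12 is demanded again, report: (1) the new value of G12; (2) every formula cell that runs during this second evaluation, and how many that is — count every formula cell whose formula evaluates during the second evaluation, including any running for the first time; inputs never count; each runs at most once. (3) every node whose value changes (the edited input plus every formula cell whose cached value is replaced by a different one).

G12 now evaluates to 0.
Run set: C10, C12, E1, E6, F8, G12, H8, H11 (8 run).
Changed values: C10, F8, F12, G12.
The important point: the flipped condition pulls in fresh nodes; C12, E1, E6, H8, H11 run for the first time.

Initial pass — values computed on the first demand:
  F8 = -(-7) = 7
  C10 = MAX(7, 7) = 7
  G12 = IF(F12=0: F12=-7 -> else branch C10) = 7

Second demand — change propagation:
  F8: re-runs because F12 -7->0; new result 0.
  C10: re-runs because F8 7->0; F8 7->0; new result 0.
  E1: newly demanded (no cache) — executes and yields 0.
  E6: newly demanded (no cache) — executes and yields 0.
  H8: newly demanded (no cache) — executes and yields 0.
  H11: newly demanded (no cache) — executes and yields 0.
  C12: newly demanded (no cache) — executes and yields 0.
  G12: re-runs because F12 -7->0; C10 7->0; new result 0.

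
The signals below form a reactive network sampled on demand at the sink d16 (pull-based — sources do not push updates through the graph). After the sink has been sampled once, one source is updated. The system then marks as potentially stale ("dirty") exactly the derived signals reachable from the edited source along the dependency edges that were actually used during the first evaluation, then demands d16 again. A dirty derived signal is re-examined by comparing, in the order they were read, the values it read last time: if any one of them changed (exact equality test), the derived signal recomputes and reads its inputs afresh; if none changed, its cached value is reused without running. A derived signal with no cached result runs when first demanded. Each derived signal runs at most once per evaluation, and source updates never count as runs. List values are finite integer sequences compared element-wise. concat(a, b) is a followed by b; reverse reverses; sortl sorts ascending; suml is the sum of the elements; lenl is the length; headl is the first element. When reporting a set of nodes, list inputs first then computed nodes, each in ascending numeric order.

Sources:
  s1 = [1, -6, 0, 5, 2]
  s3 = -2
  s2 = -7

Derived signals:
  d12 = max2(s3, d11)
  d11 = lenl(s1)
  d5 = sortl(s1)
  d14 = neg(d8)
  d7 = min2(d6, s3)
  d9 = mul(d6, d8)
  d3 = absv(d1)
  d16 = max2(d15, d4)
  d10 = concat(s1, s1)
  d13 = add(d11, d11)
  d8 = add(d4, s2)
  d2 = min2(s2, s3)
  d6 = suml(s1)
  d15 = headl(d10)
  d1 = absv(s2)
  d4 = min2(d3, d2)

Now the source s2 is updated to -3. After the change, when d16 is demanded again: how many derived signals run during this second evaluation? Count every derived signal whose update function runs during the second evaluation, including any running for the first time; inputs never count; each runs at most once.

Run set: d1, d2, d3, d4, d16 (5 run).

Initial pass — values computed on the first demand:
  d1 = absv(-7) = 7
  d2 = min2(-7, -2) = -7
  d3 = absv(7) = 7
  d4 = min2(7, -7) = -7
  d10 = concat([1, -6, 0, 5, 2], [1, -6, 0, 5, 2]) = [1, -6, 0, 5, 2, 1, -6, 0, 5, 2]
  d15 = headl([1, -6, 0, 5, 2, 1, -6, 0, 5, 2]) = 1
  d16 = max2(1, -7) = 1

Second demand — change propagation:
  d1: re-runs because s2 -7->-3; new result 3.
  d2: re-runs because s2 -7->-3; new result -3.
  d3: re-runs because d1 7->3; new result 3.
  d4: re-runs because d3 7->3; d2 -7->-3; new result -3.
  d16: re-runs because d4 -7->-3; new result 1 (unchanged).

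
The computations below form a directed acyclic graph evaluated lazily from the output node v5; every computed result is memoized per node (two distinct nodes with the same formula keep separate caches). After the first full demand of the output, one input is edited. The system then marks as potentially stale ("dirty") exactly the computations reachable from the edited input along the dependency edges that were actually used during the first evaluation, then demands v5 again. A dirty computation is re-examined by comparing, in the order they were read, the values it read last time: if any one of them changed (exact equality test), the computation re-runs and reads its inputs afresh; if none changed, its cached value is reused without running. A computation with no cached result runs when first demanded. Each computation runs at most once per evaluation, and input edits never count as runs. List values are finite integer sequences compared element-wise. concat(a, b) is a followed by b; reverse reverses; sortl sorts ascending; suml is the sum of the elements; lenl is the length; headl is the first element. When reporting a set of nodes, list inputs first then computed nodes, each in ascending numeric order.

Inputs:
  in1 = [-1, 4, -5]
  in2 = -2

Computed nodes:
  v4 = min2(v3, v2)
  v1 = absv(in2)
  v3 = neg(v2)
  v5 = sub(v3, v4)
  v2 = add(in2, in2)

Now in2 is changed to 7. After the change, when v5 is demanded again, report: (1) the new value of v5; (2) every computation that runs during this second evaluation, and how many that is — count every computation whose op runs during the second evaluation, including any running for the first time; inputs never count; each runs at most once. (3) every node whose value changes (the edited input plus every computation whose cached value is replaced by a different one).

Demanding v5 again yields 0.
4 computations run: v2, v3, v4, v5.
The nodes whose values change: in2, v2, v3, v4, v5.

First demand of the output computes:
  v2 = add(-2, -2) = -4
  v3 = neg(-4) = 4
  v4 = min2(4, -4) = -4
  v5 = sub(4, -4) = 8

After the edit, cleaning proceeds:
  v2: a read changed (in2 -2->7; in2 -2->7) — executes, giving 14.
  v3: a read changed (v2 -4->14) — executes, giving -14.
  v4: a read changed (v3 4->-14; v2 -4->14) — executes, giving -14.
  v5: a read changed (v3 4->-14; v4 -4->-14) — executes, giving 0.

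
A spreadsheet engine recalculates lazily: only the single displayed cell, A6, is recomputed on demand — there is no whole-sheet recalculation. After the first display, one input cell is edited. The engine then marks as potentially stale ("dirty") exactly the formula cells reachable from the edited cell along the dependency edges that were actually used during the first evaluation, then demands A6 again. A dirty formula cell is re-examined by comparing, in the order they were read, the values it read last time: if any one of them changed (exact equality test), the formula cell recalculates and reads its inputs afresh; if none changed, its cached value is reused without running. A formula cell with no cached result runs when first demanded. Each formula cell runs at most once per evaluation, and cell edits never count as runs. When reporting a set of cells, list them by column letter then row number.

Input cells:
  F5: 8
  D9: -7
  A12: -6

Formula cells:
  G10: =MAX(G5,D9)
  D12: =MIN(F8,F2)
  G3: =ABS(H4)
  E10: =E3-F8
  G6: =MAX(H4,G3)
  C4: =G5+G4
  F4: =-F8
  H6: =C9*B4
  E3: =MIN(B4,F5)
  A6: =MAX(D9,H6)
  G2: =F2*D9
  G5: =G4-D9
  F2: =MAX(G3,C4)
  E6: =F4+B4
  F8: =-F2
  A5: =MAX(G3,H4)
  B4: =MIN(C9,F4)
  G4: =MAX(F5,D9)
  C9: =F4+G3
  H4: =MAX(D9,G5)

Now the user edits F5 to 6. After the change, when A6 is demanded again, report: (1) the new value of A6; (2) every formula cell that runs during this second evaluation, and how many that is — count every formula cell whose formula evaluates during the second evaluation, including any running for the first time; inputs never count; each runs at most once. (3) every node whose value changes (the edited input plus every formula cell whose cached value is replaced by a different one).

New value of A6: 608.
Formula cells that run: A6, B4, C4, C9, F2, F4, F8, G3, G4, G5, H4, H6 — 12 in total.
Values that change: A6, B4, C4, C9, F2, F4, F5, F8, G3, G4, G5, H4, H6.

First evaluation (everything demanded from the output):
  G4 = MAX(8, -7) = 8
  G5 = 8 - -7 = 15
  C4 = 15 + 8 = 23
  H4 = MAX(-7, 15) = 15
  G3 = ABS(15) = 15
  F2 = MAX(15, 23) = 23
  F8 = -(23) = -23
  F4 = -(-23) = 23
  C9 = 23 + 15 = 38
  B4 = MIN(38, 23) = 23
  H6 = 38 * 23 = 874
  A6 = MAX(-7, 874) = 874

Propagation after the edit:
  G4: runs — F5 8->6; result 6.
  G5: runs — G4 8->6; result 13.
  C4: runs — G5 15->13; G4 8->6; result 19.
  H4: runs — G5 15->13; result 13.
  G3: runs — H4 15->13; result 13.
  F2: runs — G3 15->13; C4 23->19; result 19.
  F8: runs — F2 23->19; result -19.
  F4: runs — F8 -23->-19; result 19.
  C9: runs — F4 23->19; G3 15->13; result 32.
  B4: runs — C9 38->32; F4 23->19; result 19.
  H6: runs — C9 38->32; B4 23->19; result 608.
  A6: runs — H6 874->608; result 608.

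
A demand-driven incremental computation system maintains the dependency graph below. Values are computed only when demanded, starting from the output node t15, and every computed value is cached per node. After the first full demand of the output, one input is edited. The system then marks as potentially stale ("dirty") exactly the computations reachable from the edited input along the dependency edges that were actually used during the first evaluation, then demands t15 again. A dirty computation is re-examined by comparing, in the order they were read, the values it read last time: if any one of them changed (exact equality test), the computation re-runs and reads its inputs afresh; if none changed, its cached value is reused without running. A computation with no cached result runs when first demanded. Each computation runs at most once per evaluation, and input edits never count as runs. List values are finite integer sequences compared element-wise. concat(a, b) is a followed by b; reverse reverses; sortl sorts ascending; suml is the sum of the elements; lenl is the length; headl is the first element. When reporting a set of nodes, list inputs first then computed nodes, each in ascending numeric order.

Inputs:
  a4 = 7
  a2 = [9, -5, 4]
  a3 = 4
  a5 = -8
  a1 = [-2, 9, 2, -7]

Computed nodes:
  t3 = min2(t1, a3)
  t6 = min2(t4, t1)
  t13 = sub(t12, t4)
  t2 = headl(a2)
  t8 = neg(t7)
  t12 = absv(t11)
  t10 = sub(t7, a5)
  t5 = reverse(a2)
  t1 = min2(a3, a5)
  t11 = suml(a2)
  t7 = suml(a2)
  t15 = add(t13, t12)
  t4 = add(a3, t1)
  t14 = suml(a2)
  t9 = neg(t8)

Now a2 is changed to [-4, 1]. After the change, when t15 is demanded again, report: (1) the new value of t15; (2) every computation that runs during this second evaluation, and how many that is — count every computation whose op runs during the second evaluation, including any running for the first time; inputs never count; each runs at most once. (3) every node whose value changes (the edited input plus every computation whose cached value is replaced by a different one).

New value of t15: 10.
Computations that run: t11, t12, t13, t15 — 4 in total.
Values that change: a2, t11, t12, t13, t15.

First evaluation (everything demanded from the output):
  t1 = min2(4, -8) = -8
  t4 = add(4, -8) = -4
  t11 = suml([9, -5, 4]) = 8
  t12 = absv(8) = 8
  t13 = sub(8, -4) = 12
  t15 = add(12, 8) = 20

Propagation after the edit:
  t11: runs — a2 [9, -5, 4]->[-4, 1]; result -3.
  t12: runs — t11 8->-3; result 3.
  t13: runs — t12 8->3; result 7.
  t15: runs — t13 12->7; t12 8->3; result 10.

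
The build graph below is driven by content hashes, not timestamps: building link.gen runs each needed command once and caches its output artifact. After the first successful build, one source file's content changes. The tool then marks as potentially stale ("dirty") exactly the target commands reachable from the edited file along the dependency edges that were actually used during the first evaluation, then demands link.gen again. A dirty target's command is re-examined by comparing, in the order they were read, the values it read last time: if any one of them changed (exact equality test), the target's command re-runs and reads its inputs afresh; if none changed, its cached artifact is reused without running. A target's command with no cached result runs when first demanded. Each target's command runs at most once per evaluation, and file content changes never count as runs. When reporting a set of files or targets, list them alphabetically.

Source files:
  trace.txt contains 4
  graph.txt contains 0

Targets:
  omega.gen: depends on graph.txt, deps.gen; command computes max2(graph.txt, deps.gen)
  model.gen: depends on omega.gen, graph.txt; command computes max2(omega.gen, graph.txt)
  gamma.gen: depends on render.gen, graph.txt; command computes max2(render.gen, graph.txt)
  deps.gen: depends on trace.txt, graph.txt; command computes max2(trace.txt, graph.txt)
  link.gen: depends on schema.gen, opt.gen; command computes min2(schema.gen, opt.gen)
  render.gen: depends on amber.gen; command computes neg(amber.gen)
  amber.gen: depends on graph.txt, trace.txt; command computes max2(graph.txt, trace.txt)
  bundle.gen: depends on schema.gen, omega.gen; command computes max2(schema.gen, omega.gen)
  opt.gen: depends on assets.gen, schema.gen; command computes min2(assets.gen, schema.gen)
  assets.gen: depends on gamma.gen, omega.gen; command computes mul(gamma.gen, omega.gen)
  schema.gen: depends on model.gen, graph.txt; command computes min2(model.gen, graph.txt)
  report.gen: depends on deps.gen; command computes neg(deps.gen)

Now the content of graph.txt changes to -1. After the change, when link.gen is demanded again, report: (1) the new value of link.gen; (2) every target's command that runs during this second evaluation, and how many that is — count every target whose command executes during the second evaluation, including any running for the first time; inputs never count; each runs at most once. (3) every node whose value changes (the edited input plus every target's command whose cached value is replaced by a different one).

Initial pass — values computed on the first demand:
  amber.gen = max2(0, 4) = 4
  deps.gen = max2(4, 0) = 4
  omega.gen = max2(0, 4) = 4
  model.gen = max2(4, 0) = 4
  render.gen = neg(4) = -4
  gamma.gen = max2(-4, 0) = 0
  assets.gen = mul(0, 4) = 0
  schema.gen = min2(4, 0) = 0
  opt.gen = min2(0, 0) = 0
  link.gen = min2(0, 0) = 0

Second demand — change propagation:
  amber.gen: re-runs because graph.txt 0->-1; new result 4 (unchanged).
  deps.gen: re-runs because graph.txt 0->-1; new result 4 (unchanged).
  omega.gen: re-runs because graph.txt 0->-1; new result 4 (unchanged).
  model.gen: re-runs because graph.txt 0->-1; new result 4 (unchanged).
  render.gen: re-examined; everything it read last time is the same (amber.gen unchanged) — cache -4 kept, no run.
  gamma.gen: re-runs because graph.txt 0->-1; new result -1.
  assets.gen: re-runs because gamma.gen 0->-1; new result -4.
  schema.gen: re-runs because graph.txt 0->-1; new result -1.
  opt.gen: re-runs because assets.gen 0->-4; schema.gen 0->-1; new result -4.
  link.gen: re-runs because schema.gen 0->-1; opt.gen 0->-4; new result -4.

The important point: at render.gen every value read last time is unchanged, so the dirty flag clears without a run.

link.gen now evaluates to -4.
Run set: amber.gen, assets.gen, deps.gen, gamma.gen, link.gen, model.gen, omega.gen, opt.gen, schema.gen (9 run).
Changed values: assets.gen, gamma.gen, graph.txt, link.gen, opt.gen, schema.gen.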